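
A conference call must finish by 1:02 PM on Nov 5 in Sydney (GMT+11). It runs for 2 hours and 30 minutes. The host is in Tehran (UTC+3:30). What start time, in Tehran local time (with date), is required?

Target end time in UTC: 1:02 PM − 11:00 = 2:02 AM on Nov 5.
Subtract 2 hours 30 minutes → start 11:32 PM UTC on Nov 4.
Tehran is UTC+3:30: 11:32 PM + 3:30 = 3:02 AM on Nov 5.

3:02 AM on Nov 5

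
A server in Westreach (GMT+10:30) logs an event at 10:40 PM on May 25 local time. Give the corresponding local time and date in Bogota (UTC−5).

7:10 AM on May 25

Bogota is 15:30 behind Westreach.
Shift by the zone difference: 10:40 PM − 15:30 = 7:10 AM on May 25 in Bogota.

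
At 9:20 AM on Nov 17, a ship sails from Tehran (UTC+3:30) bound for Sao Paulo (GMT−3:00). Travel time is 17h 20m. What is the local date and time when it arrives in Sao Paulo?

8:10 PM on November 17

Convert departure to UTC: 9:20 AM − 3:30 = 5:50 AM UTC on Nov 17.
Add 17 hours 20 minutes travel time → 11:10 PM UTC.
Sao Paulo is UTC−3:00, so local arrival = 11:10 PM − 3:00 = 8:10 PM on Nov 17.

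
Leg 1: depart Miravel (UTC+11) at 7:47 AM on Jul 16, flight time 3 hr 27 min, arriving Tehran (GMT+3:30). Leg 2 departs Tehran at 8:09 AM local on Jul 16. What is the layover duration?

4 hours 25 minutes

Convert departure to UTC: 7:47 AM − 11:00 = 8:47 PM UTC on Jul 15.
Add 3 hours 27 minutes flight time → 12:14 AM UTC (Jul 16).
Tehran is UTC+3:30, so local arrival = 12:14 AM + 3:30 = 3:44 AM on Jul 16.
Layover = 8:09 AM − 3:44 AM = 4 hours 25 minutes.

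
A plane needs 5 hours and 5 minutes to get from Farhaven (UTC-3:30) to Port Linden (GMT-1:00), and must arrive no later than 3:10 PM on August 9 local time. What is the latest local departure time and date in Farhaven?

Target arrival in UTC: 3:10 PM + 1:00 = 4:10 PM on Aug 9.
Subtract 5 hours and 5 minutes → departure 11:05 AM UTC on Aug 9.
Farhaven is UTC−3:30: 11:05 AM − 3:30 = 7:35 AM on Aug 9.

7:35 AM on August 9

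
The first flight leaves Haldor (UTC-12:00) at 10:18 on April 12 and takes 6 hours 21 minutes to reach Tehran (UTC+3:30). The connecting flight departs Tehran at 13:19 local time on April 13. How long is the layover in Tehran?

Convert departure to UTC: 10:18 + 12:00 = 22:18 UTC on Apr 12.
Add 6 hours and 21 minutes flight time → 04:39 UTC (Apr 13).
Tehran is UTC+3:30, so local arrival = 04:39 + 3:30 = 08:09 on Apr 13.
Layover = 13:19 − 08:09 = 5 hours 10 minutes.

5 hours 10 minutes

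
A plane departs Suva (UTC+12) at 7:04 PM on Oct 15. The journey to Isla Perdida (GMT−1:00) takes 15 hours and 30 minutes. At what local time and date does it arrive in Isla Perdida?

9:34 PM on Oct 15

Convert departure to UTC: 7:04 PM − 12:00 = 7:04 AM UTC on Oct 15.
Add 15 hours 30 minutes travel time → 10:34 PM UTC.
Isla Perdida is UTC−1:00, so local arrival = 10:34 PM − 1:00 = 9:34 PM on Oct 15.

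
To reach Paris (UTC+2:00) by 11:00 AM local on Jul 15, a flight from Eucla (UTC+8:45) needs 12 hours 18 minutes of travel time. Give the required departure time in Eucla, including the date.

Target arrival in UTC: 11:00 AM − 2:00 = 9:00 AM on Jul 15.
Subtract 12 hours 18 minutes → departure 8:42 PM UTC on Jul 14.
Eucla is UTC+8:45: 8:42 PM + 8:45 = 5:27 AM on Jul 15.

5:27 AM on July 15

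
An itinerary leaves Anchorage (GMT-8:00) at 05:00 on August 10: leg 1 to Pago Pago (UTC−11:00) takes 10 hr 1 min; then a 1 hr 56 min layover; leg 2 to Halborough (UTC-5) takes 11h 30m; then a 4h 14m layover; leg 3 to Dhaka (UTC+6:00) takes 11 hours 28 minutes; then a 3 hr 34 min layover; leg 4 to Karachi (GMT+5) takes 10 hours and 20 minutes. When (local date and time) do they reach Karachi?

Convert departure to UTC: 05:00 + 8:00 = 13:00 UTC on Aug 10.
Add 10 hours and 1 minute leg 1 → 23:01 UTC.
Add 1 hour and 56 minutes layover in Pago Pago → 00:57 UTC (Aug 11).
Add 11 hours and 30 minutes leg 2 → 12:27 UTC.
Add 4 hours and 14 minutes layover in Halborough → 16:41 UTC.
Add 11 hours and 28 minutes leg 3 → 04:09 UTC (Aug 12).
Add 3 hours and 34 minutes layover in Dhaka → 07:43 UTC.
Add 10 hours 20 minutes leg 4 → 18:03 UTC.
Karachi is UTC+5:00, so local arrival = 18:03 + 5:00 = 23:03 on Aug 12.

23:03 on August 12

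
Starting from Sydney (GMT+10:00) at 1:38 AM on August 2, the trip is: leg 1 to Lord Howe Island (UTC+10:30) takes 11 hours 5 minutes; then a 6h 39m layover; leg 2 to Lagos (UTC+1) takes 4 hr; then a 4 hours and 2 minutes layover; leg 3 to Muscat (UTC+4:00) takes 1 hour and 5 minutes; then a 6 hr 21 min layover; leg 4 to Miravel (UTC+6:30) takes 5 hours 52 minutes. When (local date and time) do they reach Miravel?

Convert departure to UTC: 1:38 AM − 10:00 = 3:38 PM UTC on Aug 1.
Add 11 hours 5 minutes leg 1 → 2:43 AM UTC (Aug 2).
Add 6 hours 39 minutes layover in Lord Howe Island → 9:22 AM UTC.
Add 4 hours leg 2 → 1:22 PM UTC.
Add 4 hours and 2 minutes layover in Lagos → 5:24 PM UTC.
Add 1 hour and 5 minutes leg 3 → 6:29 PM UTC.
Add 6 hours 21 minutes layover in Muscat → 12:50 AM UTC (Aug 3).
Add 5 hours and 52 minutes leg 4 → 6:42 AM UTC.
Miravel is UTC+6:30, so local arrival = 6:42 AM + 6:30 = 1:12 PM on Aug 3.

1:12 PM on August 3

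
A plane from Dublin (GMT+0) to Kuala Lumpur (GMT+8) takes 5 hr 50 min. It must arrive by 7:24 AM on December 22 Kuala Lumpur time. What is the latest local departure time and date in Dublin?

Target arrival in UTC: 7:24 AM − 8:00 = 11:24 PM on Dec 21.
Subtract 5 hours and 50 minutes → departure 5:34 PM UTC on Dec 21.
Dublin is UTC+0, so departure is 5:34 PM on Dec 21.

5:34 PM on December 21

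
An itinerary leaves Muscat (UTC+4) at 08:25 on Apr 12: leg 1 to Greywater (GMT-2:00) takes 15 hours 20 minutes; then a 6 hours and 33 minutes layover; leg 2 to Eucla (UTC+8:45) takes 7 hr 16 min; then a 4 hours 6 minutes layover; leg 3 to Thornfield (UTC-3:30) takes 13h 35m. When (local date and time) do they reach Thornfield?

23:45 on April 13

Convert departure to UTC: 08:25 − 4:00 = 04:25 UTC on Apr 12.
Add 15 hours 20 minutes leg 1 → 19:45 UTC.
Add 6 hours and 33 minutes layover in Greywater → 02:18 UTC (Apr 13).
Add 7 hours and 16 minutes leg 2 → 09:34 UTC.
Add 4 hours and 6 minutes layover in Eucla → 13:40 UTC.
Add 13 hours and 35 minutes leg 3 → 03:15 UTC (Apr 14).
Thornfield is UTC−3:30, so local arrival = 03:15 − 3:30 = 23:45 on Apr 13.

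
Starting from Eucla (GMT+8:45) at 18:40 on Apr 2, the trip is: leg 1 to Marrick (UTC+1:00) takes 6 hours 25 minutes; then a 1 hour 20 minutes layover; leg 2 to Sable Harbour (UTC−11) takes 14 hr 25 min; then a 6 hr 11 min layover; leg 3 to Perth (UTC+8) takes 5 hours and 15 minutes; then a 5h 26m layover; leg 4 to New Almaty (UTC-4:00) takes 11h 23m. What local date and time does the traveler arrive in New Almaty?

Convert departure to UTC: 18:40 − 8:45 = 09:55 UTC on Apr 2.
Add 6 hours 25 minutes leg 1 → 16:20 UTC.
Add 1 hour and 20 minutes layover in Marrick → 17:40 UTC.
Add 14 hours 25 minutes leg 2 → 08:05 UTC (Apr 3).
Add 6 hours and 11 minutes layover in Sable Harbour → 14:16 UTC.
Add 5 hours 15 minutes leg 3 → 19:31 UTC.
Add 5 hours and 26 minutes layover in Perth → 00:57 UTC (Apr 4).
Add 11 hours and 23 minutes leg 4 → 12:20 UTC.
New Almaty is UTC−4:00, so local arrival = 12:20 − 4:00 = 08:20 on Apr 4.

08:20 on April 4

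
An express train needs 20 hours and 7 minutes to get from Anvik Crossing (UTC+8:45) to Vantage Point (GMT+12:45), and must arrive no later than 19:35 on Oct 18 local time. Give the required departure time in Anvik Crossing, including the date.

Target arrival in UTC: 19:35 − 12:45 = 06:50 on Oct 18.
Subtract 20 hours 7 minutes → departure 10:43 UTC on Oct 17.
Anvik Crossing is UTC+8:45: 10:43 + 8:45 = 19:28 on Oct 17.

19:28 on October 17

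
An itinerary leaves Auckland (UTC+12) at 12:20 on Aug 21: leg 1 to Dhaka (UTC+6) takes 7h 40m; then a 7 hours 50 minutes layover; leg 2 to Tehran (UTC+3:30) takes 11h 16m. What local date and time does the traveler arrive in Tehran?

06:36 on August 22

Convert departure to UTC: 12:20 − 12:00 = 00:20 UTC on Aug 21.
Add 7 hours and 40 minutes leg 1 → 08:00 UTC.
Add 7 hours 50 minutes layover in Dhaka → 15:50 UTC.
Add 11 hours 16 minutes leg 2 → 03:06 UTC (Aug 22).
Tehran is UTC+3:30, so local arrival = 03:06 + 3:30 = 06:36 on Aug 22.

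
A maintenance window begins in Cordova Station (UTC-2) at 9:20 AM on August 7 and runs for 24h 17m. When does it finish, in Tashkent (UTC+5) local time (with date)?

4:37 PM on Aug 8

Convert start to UTC: 9:20 AM + 2:00 = 11:20 AM UTC on Aug 7.
Add 24 hours and 17 minutes duration → 11:37 AM UTC (Aug 8).
Tashkent is UTC+5:00, so local end time = 11:37 AM + 5:00 = 4:37 PM on Aug 8.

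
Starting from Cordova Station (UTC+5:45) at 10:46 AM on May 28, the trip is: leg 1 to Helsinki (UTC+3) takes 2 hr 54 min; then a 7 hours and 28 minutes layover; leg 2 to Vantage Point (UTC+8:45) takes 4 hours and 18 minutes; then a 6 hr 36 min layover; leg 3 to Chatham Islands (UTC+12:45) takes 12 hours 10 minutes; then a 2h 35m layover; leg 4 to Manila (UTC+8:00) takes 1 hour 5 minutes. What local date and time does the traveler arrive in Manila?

Convert departure to UTC: 10:46 AM − 5:45 = 5:01 AM UTC on May 28.
Add 2 hours 54 minutes leg 1 → 7:55 AM UTC.
Add 7 hours 28 minutes layover in Helsinki → 3:23 PM UTC.
Add 4 hours 18 minutes leg 2 → 7:41 PM UTC.
Add 6 hours and 36 minutes layover in Vantage Point → 2:17 AM UTC (May 29).
Add 12 hours and 10 minutes leg 3 → 2:27 PM UTC.
Add 2 hours 35 minutes layover in Chatham Islands → 5:02 PM UTC.
Add 1 hour and 5 minutes leg 4 → 6:07 PM UTC.
Manila is UTC+8:00, so local arrival = 6:07 PM + 8:00 = 2:07 AM on May 30.

2:07 AM on May 30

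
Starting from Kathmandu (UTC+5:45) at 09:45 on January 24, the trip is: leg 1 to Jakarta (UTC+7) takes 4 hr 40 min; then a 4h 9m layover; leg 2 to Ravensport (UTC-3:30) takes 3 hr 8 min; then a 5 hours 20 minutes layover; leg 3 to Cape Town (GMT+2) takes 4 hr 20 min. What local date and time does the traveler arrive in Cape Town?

Convert departure to UTC: 09:45 − 5:45 = 04:00 UTC on Jan 24.
Add 4 hours and 40 minutes leg 1 → 08:40 UTC.
Add 4 hours and 9 minutes layover in Jakarta → 12:49 UTC.
Add 3 hours and 8 minutes leg 2 → 15:57 UTC.
Add 5 hours and 20 minutes layover in Ravensport → 21:17 UTC.
Add 4 hours and 20 minutes leg 3 → 01:37 UTC (Jan 25).
Cape Town is UTC+2:00, so local arrival = 01:37 + 2:00 = 03:37 on Jan 25.

03:37 on January 25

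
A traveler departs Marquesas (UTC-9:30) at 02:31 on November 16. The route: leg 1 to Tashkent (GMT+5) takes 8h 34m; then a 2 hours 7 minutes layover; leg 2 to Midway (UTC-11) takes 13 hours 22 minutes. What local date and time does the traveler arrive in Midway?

01:04 on November 17

Convert departure to UTC: 02:31 + 9:30 = 12:01 UTC on Nov 16.
Add 8 hours 34 minutes leg 1 → 20:35 UTC.
Add 2 hours and 7 minutes layover in Tashkent → 22:42 UTC.
Add 13 hours 22 minutes leg 2 → 12:04 UTC (Nov 17).
Midway is UTC−11:00, so local arrival = 12:04 − 11:00 = 01:04 on Nov 17.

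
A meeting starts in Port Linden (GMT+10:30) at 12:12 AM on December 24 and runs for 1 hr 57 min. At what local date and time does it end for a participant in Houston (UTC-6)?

Convert start to UTC: 12:12 AM − 10:30 = 1:42 PM UTC on Dec 23.
Add 1 hour 57 minutes duration → 3:39 PM UTC.
Houston is UTC−6:00, so local end time = 3:39 PM − 6:00 = 9:39 AM on Dec 23.

9:39 AM on December 23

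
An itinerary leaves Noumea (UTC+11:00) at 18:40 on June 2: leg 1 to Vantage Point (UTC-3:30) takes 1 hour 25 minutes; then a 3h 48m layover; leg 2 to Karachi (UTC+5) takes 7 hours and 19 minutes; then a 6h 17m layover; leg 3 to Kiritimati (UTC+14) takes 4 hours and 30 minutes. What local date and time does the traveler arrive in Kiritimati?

Convert departure to UTC: 18:40 − 11:00 = 07:40 UTC on Jun 2.
Add 1 hour 25 minutes leg 1 → 09:05 UTC.
Add 3 hours 48 minutes layover in Vantage Point → 12:53 UTC.
Add 7 hours 19 minutes leg 2 → 20:12 UTC.
Add 6 hours and 17 minutes layover in Karachi → 02:29 UTC (Jun 3).
Add 4 hours and 30 minutes leg 3 → 06:59 UTC.
Kiritimati is UTC+14:00, so local arrival = 06:59 + 14:00 = 20:59 on Jun 3.

20:59 on Jun 3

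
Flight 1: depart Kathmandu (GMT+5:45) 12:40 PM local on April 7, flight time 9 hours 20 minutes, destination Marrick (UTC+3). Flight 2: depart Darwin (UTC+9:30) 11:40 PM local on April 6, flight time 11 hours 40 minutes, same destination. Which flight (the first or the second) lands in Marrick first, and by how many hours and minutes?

Flight 1 in UTC: 12:40 PM − 5:45 = 6:55 AM on Apr 7.
+9 hours and 20 minutes → arrive 4:15 PM UTC on Apr 7.
Flight 2 in UTC: 11:40 PM − 9:30 = 2:10 PM on Apr 6.
+11 hours and 40 minutes → arrive 1:50 AM UTC on Apr 7.
Flight 2 lands earlier by 14 hours 25 minutes.

the second, by 14 hours 25 minutes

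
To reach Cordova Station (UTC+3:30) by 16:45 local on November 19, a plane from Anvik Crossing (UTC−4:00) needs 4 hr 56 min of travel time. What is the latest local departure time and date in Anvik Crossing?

04:19 on November 19

Target arrival in UTC: 16:45 − 3:30 = 13:15 on Nov 19.
Subtract 4 hours and 56 minutes → departure 08:19 UTC on Nov 19.
Anvik Crossing is UTC−4:00: 08:19 − 4:00 = 04:19 on Nov 19.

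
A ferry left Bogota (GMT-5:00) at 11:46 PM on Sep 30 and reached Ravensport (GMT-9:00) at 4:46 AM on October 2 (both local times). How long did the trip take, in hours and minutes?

Ravensport is 4:00 behind Bogota.
Clock-face elapsed time (ignoring zones) is 29 hours.
Actual elapsed = 29 hours + 4:00 = 33 hours.

33 hours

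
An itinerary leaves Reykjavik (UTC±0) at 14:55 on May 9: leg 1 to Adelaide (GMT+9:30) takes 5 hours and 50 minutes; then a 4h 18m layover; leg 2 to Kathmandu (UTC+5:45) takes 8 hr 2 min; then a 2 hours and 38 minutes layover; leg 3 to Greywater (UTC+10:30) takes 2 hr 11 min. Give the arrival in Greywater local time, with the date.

00:24 on May 11

Reykjavik is at UTC+0, so departure is already 14:55 UTC on May 9.
Add 5 hours 50 minutes leg 1 → 20:45 UTC.
Add 4 hours 18 minutes layover in Adelaide → 01:03 UTC (May 10).
Add 8 hours 2 minutes leg 2 → 09:05 UTC.
Add 2 hours and 38 minutes layover in Kathmandu → 11:43 UTC.
Add 2 hours 11 minutes leg 3 → 13:54 UTC.
Greywater is UTC+10:30, so local arrival = 13:54 + 10:30 = 00:24 on May 11.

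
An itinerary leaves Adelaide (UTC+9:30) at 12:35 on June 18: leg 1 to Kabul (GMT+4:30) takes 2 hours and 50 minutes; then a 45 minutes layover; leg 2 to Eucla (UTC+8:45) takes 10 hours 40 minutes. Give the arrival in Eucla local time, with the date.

Convert departure to UTC: 12:35 − 9:30 = 03:05 UTC on Jun 18.
Add 2 hours and 50 minutes leg 1 → 05:55 UTC.
Add 45 minutes layover in Kabul → 06:40 UTC.
Add 10 hours and 40 minutes leg 2 → 17:20 UTC.
Eucla is UTC+8:45, so local arrival = 17:20 + 8:45 = 02:05 on Jun 19.

02:05 on Jun 19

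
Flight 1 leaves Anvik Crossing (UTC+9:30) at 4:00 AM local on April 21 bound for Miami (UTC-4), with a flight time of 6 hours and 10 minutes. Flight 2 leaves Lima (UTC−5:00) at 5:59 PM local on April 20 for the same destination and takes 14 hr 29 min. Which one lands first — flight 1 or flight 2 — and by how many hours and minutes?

the first, by 12 hours 48 minutes

Flight 1 in UTC: 4:00 AM − 9:30 = 6:30 PM on Apr 20.
+6 hours and 10 minutes → arrive 12:40 AM UTC on Apr 21.
Flight 2 in UTC: 5:59 PM + 5:00 = 10:59 PM on Apr 20.
+14 hours 29 minutes → arrive 1:28 PM UTC on Apr 21.
Flight 1 lands earlier by 12 hours 48 minutes.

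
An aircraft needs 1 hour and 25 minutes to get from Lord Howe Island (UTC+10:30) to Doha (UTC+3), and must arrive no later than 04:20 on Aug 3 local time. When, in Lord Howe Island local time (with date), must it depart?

10:25 on August 3

Target arrival in UTC: 04:20 − 3:00 = 01:20 on Aug 3.
Subtract 1 hour and 25 minutes → departure 23:55 UTC on Aug 2.
Lord Howe Island is UTC+10:30: 23:55 + 10:30 = 10:25 on Aug 3.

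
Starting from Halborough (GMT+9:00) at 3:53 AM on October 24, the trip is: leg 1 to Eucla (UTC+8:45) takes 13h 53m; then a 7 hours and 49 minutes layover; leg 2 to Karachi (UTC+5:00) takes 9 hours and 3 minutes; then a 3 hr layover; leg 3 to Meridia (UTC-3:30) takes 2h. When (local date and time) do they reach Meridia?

Convert departure to UTC: 3:53 AM − 9:00 = 6:53 PM UTC on Oct 23.
Add 13 hours and 53 minutes leg 1 → 8:46 AM UTC (Oct 24).
Add 7 hours and 49 minutes layover in Eucla → 4:35 PM UTC.
Add 9 hours 3 minutes leg 2 → 1:38 AM UTC (Oct 25).
Add 3 hours layover in Karachi → 4:38 AM UTC.
Add 2 hours leg 3 → 6:38 AM UTC.
Meridia is UTC−3:30, so local arrival = 6:38 AM − 3:30 = 3:08 AM on Oct 25.

3:08 AM on Oct 25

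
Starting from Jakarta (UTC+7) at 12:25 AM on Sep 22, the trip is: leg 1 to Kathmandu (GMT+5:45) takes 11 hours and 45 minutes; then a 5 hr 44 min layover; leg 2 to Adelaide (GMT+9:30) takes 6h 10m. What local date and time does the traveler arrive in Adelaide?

2:34 AM on September 23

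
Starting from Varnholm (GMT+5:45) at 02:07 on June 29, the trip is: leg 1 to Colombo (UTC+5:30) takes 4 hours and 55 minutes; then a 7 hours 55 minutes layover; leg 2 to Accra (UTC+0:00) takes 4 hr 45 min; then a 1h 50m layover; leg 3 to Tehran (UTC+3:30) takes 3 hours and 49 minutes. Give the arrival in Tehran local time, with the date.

23:06 on June 29

Convert departure to UTC: 02:07 − 5:45 = 20:22 UTC on Jun 28.
Add 4 hours 55 minutes leg 1 → 01:17 UTC (Jun 29).
Add 7 hours 55 minutes layover in Colombo → 09:12 UTC.
Add 4 hours 45 minutes leg 2 → 13:57 UTC.
Add 1 hour 50 minutes layover in Accra → 15:47 UTC.
Add 3 hours and 49 minutes leg 3 → 19:36 UTC.
Tehran is UTC+3:30, so local arrival = 19:36 + 3:30 = 23:06 on Jun 29.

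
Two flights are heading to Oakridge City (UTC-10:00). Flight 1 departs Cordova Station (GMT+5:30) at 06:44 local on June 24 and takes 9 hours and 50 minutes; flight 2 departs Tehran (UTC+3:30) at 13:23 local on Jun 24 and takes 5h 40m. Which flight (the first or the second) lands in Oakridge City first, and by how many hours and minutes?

the first, by 4 hours 29 minutes

Flight 1 in UTC: 06:44 − 5:30 = 01:14 on Jun 24.
+9 hours and 50 minutes → arrive 11:04 UTC on Jun 24.
Flight 2 in UTC: 13:23 − 3:30 = 09:53 on Jun 24.
+5 hours 40 minutes → arrive 15:33 UTC on Jun 24.
Flight 1 lands earlier by 4 hours 29 minutes.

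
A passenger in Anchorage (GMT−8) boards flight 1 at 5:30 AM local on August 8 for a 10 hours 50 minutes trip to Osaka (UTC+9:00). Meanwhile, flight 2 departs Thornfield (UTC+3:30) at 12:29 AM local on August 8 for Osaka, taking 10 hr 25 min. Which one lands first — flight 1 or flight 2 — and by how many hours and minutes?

the second, by 16 hours 56 minutes

Flight 1 in UTC: 5:30 AM + 8:00 = 1:30 PM on Aug 8.
+10 hours 50 minutes → arrive 12:20 AM UTC on Aug 9.
Flight 2 in UTC: 12:29 AM − 3:30 = 8:59 PM on Aug 7.
+10 hours and 25 minutes → arrive 7:24 AM UTC on Aug 8.
Flight 2 lands earlier by 16 hours 56 minutes.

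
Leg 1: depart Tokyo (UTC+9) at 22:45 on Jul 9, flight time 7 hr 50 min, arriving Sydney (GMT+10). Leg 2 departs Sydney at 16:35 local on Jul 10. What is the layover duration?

Convert departure to UTC: 22:45 − 9:00 = 13:45 UTC on Jul 9.
Add 7 hours and 50 minutes flight time → 21:35 UTC.
Sydney is UTC+10:00, so local arrival = 21:35 + 10:00 = 07:35 on Jul 10.
Layover = 16:35 − 07:35 = 9 hours.

9 hours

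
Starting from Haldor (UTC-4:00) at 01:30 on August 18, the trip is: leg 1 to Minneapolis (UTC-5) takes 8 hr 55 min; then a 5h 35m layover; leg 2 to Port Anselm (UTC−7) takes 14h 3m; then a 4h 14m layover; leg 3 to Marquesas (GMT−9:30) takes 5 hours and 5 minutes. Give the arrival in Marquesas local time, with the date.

09:52 on Aug 19

Convert departure to UTC: 01:30 + 4:00 = 05:30 UTC on Aug 18.
Add 8 hours and 55 minutes leg 1 → 14:25 UTC.
Add 5 hours and 35 minutes layover in Minneapolis → 20:00 UTC.
Add 14 hours 3 minutes leg 2 → 10:03 UTC (Aug 19).
Add 4 hours and 14 minutes layover in Port Anselm → 14:17 UTC.
Add 5 hours and 5 minutes leg 3 → 19:22 UTC.
Marquesas is UTC−9:30, so local arrival = 19:22 − 9:30 = 09:52 on Aug 19.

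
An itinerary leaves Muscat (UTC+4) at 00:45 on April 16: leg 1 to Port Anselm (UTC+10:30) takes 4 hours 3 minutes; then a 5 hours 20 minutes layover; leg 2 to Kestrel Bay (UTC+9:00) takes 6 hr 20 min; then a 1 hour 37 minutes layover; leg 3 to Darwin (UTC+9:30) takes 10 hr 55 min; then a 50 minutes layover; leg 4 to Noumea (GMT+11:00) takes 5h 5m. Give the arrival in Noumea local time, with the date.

Convert departure to UTC: 00:45 − 4:00 = 20:45 UTC on Apr 15.
Add 4 hours 3 minutes leg 1 → 00:48 UTC (Apr 16).
Add 5 hours and 20 minutes layover in Port Anselm → 06:08 UTC.
Add 6 hours 20 minutes leg 2 → 12:28 UTC.
Add 1 hour and 37 minutes layover in Kestrel Bay → 14:05 UTC.
Add 10 hours 55 minutes leg 3 → 01:00 UTC (Apr 17).
Add 50 minutes layover in Darwin → 01:50 UTC.
Add 5 hours and 5 minutes leg 4 → 06:55 UTC.
Noumea is UTC+11:00, so local arrival = 06:55 + 11:00 = 17:55 on Apr 17.

17:55 on April 17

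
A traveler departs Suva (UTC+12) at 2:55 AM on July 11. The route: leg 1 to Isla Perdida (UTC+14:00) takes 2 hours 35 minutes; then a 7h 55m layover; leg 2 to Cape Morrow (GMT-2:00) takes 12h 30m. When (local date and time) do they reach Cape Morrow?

Convert departure to UTC: 2:55 AM − 12:00 = 2:55 PM UTC on Jul 10.
Add 2 hours 35 minutes leg 1 → 5:30 PM UTC.
Add 7 hours and 55 minutes layover in Isla Perdida → 1:25 AM UTC (Jul 11).
Add 12 hours 30 minutes leg 2 → 1:55 PM UTC.
Cape Morrow is UTC−2:00, so local arrival = 1:55 PM − 2:00 = 11:55 AM on Jul 11.

11:55 AM on Jul 11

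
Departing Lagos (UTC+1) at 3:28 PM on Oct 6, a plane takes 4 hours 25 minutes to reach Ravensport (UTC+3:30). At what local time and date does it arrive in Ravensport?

10:23 PM on October 6

Convert departure to UTC: 3:28 PM − 1:00 = 2:28 PM UTC on Oct 6.
Add 4 hours and 25 minutes travel time → 6:53 PM UTC.
Ravensport is UTC+3:30, so local arrival = 6:53 PM + 3:30 = 10:23 PM on Oct 6.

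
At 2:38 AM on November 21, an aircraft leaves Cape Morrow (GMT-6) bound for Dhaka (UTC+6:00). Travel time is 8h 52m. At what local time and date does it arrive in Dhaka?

11:30 PM on November 21

Convert departure to UTC: 2:38 AM + 6:00 = 8:38 AM UTC on Nov 21.
Add 8 hours 52 minutes travel time → 5:30 PM UTC.
Dhaka is UTC+6:00, so local arrival = 5:30 PM + 6:00 = 11:30 PM on Nov 21.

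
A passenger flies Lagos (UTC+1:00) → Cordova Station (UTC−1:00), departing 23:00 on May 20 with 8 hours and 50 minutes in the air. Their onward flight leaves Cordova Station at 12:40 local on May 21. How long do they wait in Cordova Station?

Convert departure to UTC: 23:00 − 1:00 = 22:00 UTC on May 20.
Add 8 hours and 50 minutes flight time → 06:50 UTC (May 21).
Cordova Station is UTC−1:00, so local arrival = 06:50 − 1:00 = 05:50 on May 21.
Layover = 12:40 − 05:50 = 6 hours 50 minutes.

6 hours 50 minutes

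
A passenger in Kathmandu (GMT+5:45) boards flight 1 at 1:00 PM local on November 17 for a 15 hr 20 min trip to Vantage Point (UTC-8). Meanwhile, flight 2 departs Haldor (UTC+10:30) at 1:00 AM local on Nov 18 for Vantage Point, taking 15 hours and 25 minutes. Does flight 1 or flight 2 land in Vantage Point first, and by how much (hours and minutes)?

the first, by 7 hours 20 minutes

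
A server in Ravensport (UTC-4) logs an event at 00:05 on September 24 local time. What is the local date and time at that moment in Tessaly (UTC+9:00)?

Tessaly is 13:00 ahead of Ravensport.
Shift by the zone difference: 00:05 + 13:00 = 13:05 on Sep 24 in Tessaly.

13:05 on September 24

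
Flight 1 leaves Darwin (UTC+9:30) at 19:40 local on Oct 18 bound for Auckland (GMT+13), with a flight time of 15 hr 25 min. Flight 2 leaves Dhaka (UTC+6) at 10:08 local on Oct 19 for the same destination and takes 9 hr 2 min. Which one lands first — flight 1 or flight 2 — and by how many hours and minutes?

the first, by 11 hours 35 minutes

Flight 1 in UTC: 19:40 − 9:30 = 10:10 on Oct 18.
+15 hours and 25 minutes → arrive 01:35 UTC on Oct 19.
Flight 2 in UTC: 10:08 − 6:00 = 04:08 on Oct 19.
+9 hours 2 minutes → arrive 13:10 UTC on Oct 19.
Flight 1 lands earlier by 11 hours 35 minutes.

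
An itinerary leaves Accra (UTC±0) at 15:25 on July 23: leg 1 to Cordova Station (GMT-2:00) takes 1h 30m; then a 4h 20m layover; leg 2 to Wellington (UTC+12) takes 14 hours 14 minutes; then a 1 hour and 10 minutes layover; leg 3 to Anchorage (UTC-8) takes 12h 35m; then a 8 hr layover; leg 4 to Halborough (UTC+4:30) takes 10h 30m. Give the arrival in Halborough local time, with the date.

00:14 on Jul 26

Accra is at UTC+0, so departure is already 15:25 UTC on Jul 23.
Add 1 hour and 30 minutes leg 1 → 16:55 UTC.
Add 4 hours and 20 minutes layover in Cordova Station → 21:15 UTC.
Add 14 hours and 14 minutes leg 2 → 11:29 UTC (Jul 24).
Add 1 hour and 10 minutes layover in Wellington → 12:39 UTC.
Add 12 hours and 35 minutes leg 3 → 01:14 UTC (Jul 25).
Add 8 hours layover in Anchorage → 09:14 UTC.
Add 10 hours 30 minutes leg 4 → 19:44 UTC.
Halborough is UTC+4:30, so local arrival = 19:44 + 4:30 = 00:14 on Jul 26.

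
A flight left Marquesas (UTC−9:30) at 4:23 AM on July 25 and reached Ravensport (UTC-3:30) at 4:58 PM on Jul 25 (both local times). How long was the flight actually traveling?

6 hours 35 minutes

Ravensport is 6:00 ahead of Marquesas.
Clock-face elapsed time (ignoring zones) is 12 hours 35 minutes.
Actual elapsed = 12 hours 35 minutes − 6:00 = 6 hours 35 minutes.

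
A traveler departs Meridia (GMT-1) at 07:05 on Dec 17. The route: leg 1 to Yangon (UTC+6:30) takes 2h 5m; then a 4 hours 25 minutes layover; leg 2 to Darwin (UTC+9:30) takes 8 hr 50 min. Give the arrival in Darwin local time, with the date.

Convert departure to UTC: 07:05 + 1:00 = 08:05 UTC on Dec 17.
Add 2 hours and 5 minutes leg 1 → 10:10 UTC.
Add 4 hours and 25 minutes layover in Yangon → 14:35 UTC.
Add 8 hours and 50 minutes leg 2 → 23:25 UTC.
Darwin is UTC+9:30, so local arrival = 23:25 + 9:30 = 08:55 on Dec 18.

08:55 on Dec 18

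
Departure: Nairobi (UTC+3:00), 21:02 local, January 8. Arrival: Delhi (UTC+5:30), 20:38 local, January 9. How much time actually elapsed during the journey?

Delhi is 2:30 ahead of Nairobi.
Clock-face elapsed time (ignoring zones) is 23 hours 36 minutes.
Actual elapsed = 23 hours 36 minutes − 2:30 = 21 hours 6 minutes.

21 hours 6 minutes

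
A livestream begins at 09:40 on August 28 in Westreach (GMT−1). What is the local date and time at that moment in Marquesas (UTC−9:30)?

01:10 on August 28

Marquesas is 8:30 behind Westreach.
Shift by the zone difference: 09:40 − 8:30 = 01:10 on Aug 28 in Marquesas.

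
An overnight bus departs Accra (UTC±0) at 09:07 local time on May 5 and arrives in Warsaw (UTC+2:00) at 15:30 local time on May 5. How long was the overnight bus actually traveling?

4 hours 23 minutes

Departure is already UTC: 09:07 on May 5.
Arrival in UTC: 15:30 − 2:00 = 13:30 on May 5.
Elapsed = 13:30 − 09:07 = 4 hours 23 minutes.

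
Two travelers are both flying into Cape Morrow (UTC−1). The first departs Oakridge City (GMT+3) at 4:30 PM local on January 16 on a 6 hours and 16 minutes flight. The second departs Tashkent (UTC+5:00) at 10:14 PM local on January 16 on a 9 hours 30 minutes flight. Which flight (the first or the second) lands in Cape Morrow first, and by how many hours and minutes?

Flight 1 in UTC: 4:30 PM − 3:00 = 1:30 PM on Jan 16.
+6 hours and 16 minutes → arrive 7:46 PM UTC on Jan 16.
Flight 2 in UTC: 10:14 PM − 5:00 = 5:14 PM on Jan 16.
+9 hours and 30 minutes → arrive 2:44 AM UTC on Jan 17.
Flight 1 lands earlier by 6 hours 58 minutes.

the first, by 6 hours 58 minutes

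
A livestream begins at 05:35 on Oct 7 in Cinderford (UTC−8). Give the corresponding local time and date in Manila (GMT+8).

In UTC: 05:35 + 8:00 = 13:35 on Oct 7.
Manila is UTC+8:00: 13:35 + 8:00 = 21:35 on Oct 7.

21:35 on October 7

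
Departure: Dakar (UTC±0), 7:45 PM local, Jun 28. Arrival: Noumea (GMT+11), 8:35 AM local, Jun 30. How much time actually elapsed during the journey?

25 hours 50 minutes

Departure is already UTC: 7:45 PM on Jun 28.
Arrival in UTC: 8:35 AM − 11:00 = 9:35 PM on Jun 29.
Elapsed = 9:35 PM − 7:45 PM (+1 day) = 25 hours 50 minutes.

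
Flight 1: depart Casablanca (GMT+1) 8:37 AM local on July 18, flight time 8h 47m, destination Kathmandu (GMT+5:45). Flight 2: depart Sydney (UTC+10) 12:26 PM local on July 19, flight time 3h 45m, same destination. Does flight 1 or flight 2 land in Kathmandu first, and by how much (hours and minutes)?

the first, by 13 hours 47 minutes

Flight 1 in UTC: 8:37 AM − 1:00 = 7:37 AM on Jul 18.
+8 hours and 47 minutes → arrive 4:24 PM UTC on Jul 18.
Flight 2 in UTC: 12:26 PM − 10:00 = 2:26 AM on Jul 19.
+3 hours and 45 minutes → arrive 6:11 AM UTC on Jul 19.
Flight 1 lands earlier by 13 hours 47 minutes.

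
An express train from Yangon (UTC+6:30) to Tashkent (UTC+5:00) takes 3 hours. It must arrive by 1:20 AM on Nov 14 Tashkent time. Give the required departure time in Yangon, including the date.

11:50 PM on November 13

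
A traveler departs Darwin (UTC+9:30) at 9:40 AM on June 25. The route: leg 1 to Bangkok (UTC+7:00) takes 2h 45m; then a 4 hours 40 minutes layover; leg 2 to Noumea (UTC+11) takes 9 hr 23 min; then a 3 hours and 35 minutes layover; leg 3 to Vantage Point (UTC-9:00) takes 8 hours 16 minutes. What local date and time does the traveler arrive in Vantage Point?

Convert departure to UTC: 9:40 AM − 9:30 = 12:10 AM UTC on Jun 25.
Add 2 hours 45 minutes leg 1 → 2:55 AM UTC.
Add 4 hours 40 minutes layover in Bangkok → 7:35 AM UTC.
Add 9 hours 23 minutes leg 2 → 4:58 PM UTC.
Add 3 hours and 35 minutes layover in Noumea → 8:33 PM UTC.
Add 8 hours and 16 minutes leg 3 → 4:49 AM UTC (Jun 26).
Vantage Point is UTC−9:00, so local arrival = 4:49 AM − 9:00 = 7:49 PM on Jun 25.

7:49 PM on Jun 25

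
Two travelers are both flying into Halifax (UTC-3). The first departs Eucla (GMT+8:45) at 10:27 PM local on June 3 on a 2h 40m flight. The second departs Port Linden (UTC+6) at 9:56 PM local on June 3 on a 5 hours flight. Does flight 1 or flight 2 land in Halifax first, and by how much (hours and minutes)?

Flight 1 in UTC: 10:27 PM − 8:45 = 1:42 PM on Jun 3.
+2 hours 40 minutes → arrive 4:22 PM UTC on Jun 3.
Flight 2 in UTC: 9:56 PM − 6:00 = 3:56 PM on Jun 3.
+5 hours → arrive 8:56 PM UTC on Jun 3.
Flight 1 lands earlier by 4 hours 34 minutes.

the first, by 4 hours 34 minutes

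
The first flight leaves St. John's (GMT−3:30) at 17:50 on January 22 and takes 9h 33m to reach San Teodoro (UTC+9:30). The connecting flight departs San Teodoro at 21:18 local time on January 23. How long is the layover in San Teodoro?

Convert departure to UTC: 17:50 + 3:30 = 21:20 UTC on Jan 22.
Add 9 hours and 33 minutes flight time → 06:53 UTC (Jan 23).
San Teodoro is UTC+9:30, so local arrival = 06:53 + 9:30 = 16:23 on Jan 23.
Layover = 21:18 − 16:23 = 4 hours 55 minutes.

4 hours 55 minutes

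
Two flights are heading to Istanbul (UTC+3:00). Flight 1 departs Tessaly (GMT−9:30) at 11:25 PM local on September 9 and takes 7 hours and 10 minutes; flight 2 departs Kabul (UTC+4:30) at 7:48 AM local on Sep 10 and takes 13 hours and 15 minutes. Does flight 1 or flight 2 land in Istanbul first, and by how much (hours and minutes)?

Flight 1 in UTC: 11:25 PM + 9:30 = 8:55 AM on Sep 10.
+7 hours 10 minutes → arrive 4:05 PM UTC on Sep 10.
Flight 2 in UTC: 7:48 AM − 4:30 = 3:18 AM on Sep 10.
+13 hours and 15 minutes → arrive 4:33 PM UTC on Sep 10.
Flight 1 lands earlier by 28 minutes.

the first, by 28 minutes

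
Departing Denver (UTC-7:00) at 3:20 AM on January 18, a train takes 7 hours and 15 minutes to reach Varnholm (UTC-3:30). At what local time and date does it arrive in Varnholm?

2:05 PM on Jan 18

Varnholm is 3:30 ahead of Denver.
After 7 hours 15 minutes it is 10:35 AM in Denver.
Shift by the zone difference: 10:35 AM + 3:30 = 2:05 PM on Jan 18 in Varnholm.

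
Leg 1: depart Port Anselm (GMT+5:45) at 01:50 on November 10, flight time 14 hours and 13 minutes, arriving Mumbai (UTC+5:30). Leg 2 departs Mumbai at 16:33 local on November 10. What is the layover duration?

45 minutes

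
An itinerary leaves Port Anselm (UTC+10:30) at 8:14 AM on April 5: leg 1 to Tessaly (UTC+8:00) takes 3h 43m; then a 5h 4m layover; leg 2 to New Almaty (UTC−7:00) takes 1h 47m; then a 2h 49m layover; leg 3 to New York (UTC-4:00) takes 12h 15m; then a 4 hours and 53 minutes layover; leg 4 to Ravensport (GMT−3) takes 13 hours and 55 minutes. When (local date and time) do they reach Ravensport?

Convert departure to UTC: 8:14 AM − 10:30 = 9:44 PM UTC on Apr 4.
Add 3 hours and 43 minutes leg 1 → 1:27 AM UTC (Apr 5).
Add 5 hours 4 minutes layover in Tessaly → 6:31 AM UTC.
Add 1 hour 47 minutes leg 2 → 8:18 AM UTC.
Add 2 hours 49 minutes layover in New Almaty → 11:07 AM UTC.
Add 12 hours 15 minutes leg 3 → 11:22 PM UTC.
Add 4 hours and 53 minutes layover in New York → 4:15 AM UTC (Apr 6).
Add 13 hours 55 minutes leg 4 → 6:10 PM UTC.
Ravensport is UTC−3:00, so local arrival = 6:10 PM − 3:00 = 3:10 PM on Apr 6.

3:10 PM on April 6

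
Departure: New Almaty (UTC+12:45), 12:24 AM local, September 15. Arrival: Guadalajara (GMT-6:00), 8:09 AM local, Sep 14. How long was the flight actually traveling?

2 hours 30 minutes

Departure in UTC: 12:24 AM − 12:45 = 11:39 AM on Sep 14.
Arrival in UTC: 8:09 AM + 6:00 = 2:09 PM on Sep 14.
Elapsed = 2:09 PM − 11:39 AM = 2 hours 30 minutes.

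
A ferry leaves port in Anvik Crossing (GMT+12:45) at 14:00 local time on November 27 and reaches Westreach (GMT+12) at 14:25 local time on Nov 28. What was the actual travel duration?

25 hours 10 minutes

Westreach is 0:45 behind Anvik Crossing.
Clock-face elapsed time (ignoring zones) is 24 hours 25 minutes.
Actual elapsed = 24 hours 25 minutes + 0:45 = 25 hours 10 minutes.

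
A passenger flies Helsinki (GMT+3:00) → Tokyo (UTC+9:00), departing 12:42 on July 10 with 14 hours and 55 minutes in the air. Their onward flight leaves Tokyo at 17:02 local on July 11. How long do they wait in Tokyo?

Convert departure to UTC: 12:42 − 3:00 = 09:42 UTC on Jul 10.
Add 14 hours 55 minutes flight time → 00:37 UTC (Jul 11).
Tokyo is UTC+9:00, so local arrival = 00:37 + 9:00 = 09:37 on Jul 11.
Layover = 17:02 − 09:37 = 7 hours 25 minutes.

7 hours 25 minutes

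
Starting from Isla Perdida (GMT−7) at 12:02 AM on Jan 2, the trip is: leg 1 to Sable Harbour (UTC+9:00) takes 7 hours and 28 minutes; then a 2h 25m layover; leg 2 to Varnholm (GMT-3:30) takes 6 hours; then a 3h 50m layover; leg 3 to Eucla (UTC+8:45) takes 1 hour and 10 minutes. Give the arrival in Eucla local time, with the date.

12:40 PM on Jan 3

Convert departure to UTC: 12:02 AM + 7:00 = 7:02 AM UTC on Jan 2.
Add 7 hours and 28 minutes leg 1 → 2:30 PM UTC.
Add 2 hours and 25 minutes layover in Sable Harbour → 4:55 PM UTC.
Add 6 hours leg 2 → 10:55 PM UTC.
Add 3 hours and 50 minutes layover in Varnholm → 2:45 AM UTC (Jan 3).
Add 1 hour and 10 minutes leg 3 → 3:55 AM UTC.
Eucla is UTC+8:45, so local arrival = 3:55 AM + 8:45 = 12:40 PM on Jan 3.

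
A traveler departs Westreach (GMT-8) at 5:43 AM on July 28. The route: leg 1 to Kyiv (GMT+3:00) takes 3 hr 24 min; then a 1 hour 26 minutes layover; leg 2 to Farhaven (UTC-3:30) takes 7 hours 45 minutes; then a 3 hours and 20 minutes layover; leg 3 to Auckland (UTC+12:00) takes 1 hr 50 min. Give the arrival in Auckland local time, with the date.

7:28 PM on July 29

Convert departure to UTC: 5:43 AM + 8:00 = 1:43 PM UTC on Jul 28.
Add 3 hours 24 minutes leg 1 → 5:07 PM UTC.
Add 1 hour 26 minutes layover in Kyiv → 6:33 PM UTC.
Add 7 hours 45 minutes leg 2 → 2:18 AM UTC (Jul 29).
Add 3 hours and 20 minutes layover in Farhaven → 5:38 AM UTC.
Add 1 hour 50 minutes leg 3 → 7:28 AM UTC.
Auckland is UTC+12:00, so local arrival = 7:28 AM + 12:00 = 7:28 PM on Jul 29.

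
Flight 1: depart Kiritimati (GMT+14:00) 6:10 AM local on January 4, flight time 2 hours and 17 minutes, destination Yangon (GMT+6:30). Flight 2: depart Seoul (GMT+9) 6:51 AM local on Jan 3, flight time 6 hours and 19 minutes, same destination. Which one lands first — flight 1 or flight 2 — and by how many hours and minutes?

Flight 1 in UTC: 6:10 AM − 14:00 = 4:10 PM on Jan 3.
+2 hours and 17 minutes → arrive 6:27 PM UTC on Jan 3.
Flight 2 in UTC: 6:51 AM − 9:00 = 9:51 PM on Jan 2.
+6 hours 19 minutes → arrive 4:10 AM UTC on Jan 3.
Flight 2 lands earlier by 14 hours 17 minutes.

the second, by 14 hours 17 minutes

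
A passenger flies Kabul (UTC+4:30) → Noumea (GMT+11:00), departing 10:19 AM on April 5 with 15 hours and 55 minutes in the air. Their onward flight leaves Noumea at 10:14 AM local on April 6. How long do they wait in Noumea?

Convert departure to UTC: 10:19 AM − 4:30 = 5:49 AM UTC on Apr 5.
Add 15 hours 55 minutes flight time → 9:44 PM UTC.
Noumea is UTC+11:00, so local arrival = 9:44 PM + 11:00 = 8:44 AM on Apr 6.
Layover = 10:14 AM − 8:44 AM = 1 hour 30 minutes.

1 hour 30 minutes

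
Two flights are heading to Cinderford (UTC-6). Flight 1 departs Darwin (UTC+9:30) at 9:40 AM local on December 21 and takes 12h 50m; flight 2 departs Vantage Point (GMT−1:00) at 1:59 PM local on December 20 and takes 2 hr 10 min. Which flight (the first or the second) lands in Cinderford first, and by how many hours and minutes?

Flight 1 in UTC: 9:40 AM − 9:30 = 12:10 AM on Dec 21.
+12 hours and 50 minutes → arrive 1:00 PM UTC on Dec 21.
Flight 2 in UTC: 1:59 PM + 1:00 = 2:59 PM on Dec 20.
+2 hours and 10 minutes → arrive 5:09 PM UTC on Dec 20.
Flight 2 lands earlier by 19 hours 51 minutes.

the second, by 19 hours 51 minutes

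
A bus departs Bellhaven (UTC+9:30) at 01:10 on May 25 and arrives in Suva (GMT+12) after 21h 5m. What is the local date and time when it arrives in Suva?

Convert departure to UTC: 01:10 − 9:30 = 15:40 UTC on May 24.
Add 21 hours 5 minutes travel time → 12:45 UTC (May 25).
Suva is UTC+12:00, so local arrival = 12:45 + 12:00 = 00:45 on May 26.

00:45 on May 26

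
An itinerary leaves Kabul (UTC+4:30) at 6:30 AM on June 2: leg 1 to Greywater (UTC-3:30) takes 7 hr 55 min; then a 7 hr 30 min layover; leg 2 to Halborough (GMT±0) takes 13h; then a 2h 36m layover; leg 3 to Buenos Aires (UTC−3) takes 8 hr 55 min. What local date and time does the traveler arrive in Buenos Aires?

2:56 PM on Jun 3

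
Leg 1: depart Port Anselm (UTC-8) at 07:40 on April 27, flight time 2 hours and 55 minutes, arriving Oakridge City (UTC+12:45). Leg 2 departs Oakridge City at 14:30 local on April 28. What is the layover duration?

7 hours 10 minutes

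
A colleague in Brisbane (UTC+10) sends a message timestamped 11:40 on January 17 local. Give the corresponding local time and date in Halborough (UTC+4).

05:40 on January 17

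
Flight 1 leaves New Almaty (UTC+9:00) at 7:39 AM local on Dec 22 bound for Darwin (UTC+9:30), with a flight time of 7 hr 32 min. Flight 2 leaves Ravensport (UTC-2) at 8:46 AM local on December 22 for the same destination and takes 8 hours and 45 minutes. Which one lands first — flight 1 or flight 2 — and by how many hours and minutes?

Flight 1 in UTC: 7:39 AM − 9:00 = 10:39 PM on Dec 21.
+7 hours and 32 minutes → arrive 6:11 AM UTC on Dec 22.
Flight 2 in UTC: 8:46 AM + 2:00 = 10:46 AM on Dec 22.
+8 hours and 45 minutes → arrive 7:31 PM UTC on Dec 22.
Flight 1 lands earlier by 13 hours 20 minutes.

the first, by 13 hours 20 minutes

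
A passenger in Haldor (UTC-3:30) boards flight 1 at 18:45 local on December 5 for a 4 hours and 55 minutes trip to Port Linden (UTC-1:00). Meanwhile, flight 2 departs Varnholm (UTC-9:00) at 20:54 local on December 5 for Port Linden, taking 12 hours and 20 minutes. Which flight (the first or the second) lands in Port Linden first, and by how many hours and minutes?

Flight 1 in UTC: 18:45 + 3:30 = 22:15 on Dec 5.
+4 hours 55 minutes → arrive 03:10 UTC on Dec 6.
Flight 2 in UTC: 20:54 + 9:00 = 05:54 on Dec 6.
+12 hours 20 minutes → arrive 18:14 UTC on Dec 6.
Flight 1 lands earlier by 15 hours 4 minutes.

the first, by 15 hours 4 minutes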